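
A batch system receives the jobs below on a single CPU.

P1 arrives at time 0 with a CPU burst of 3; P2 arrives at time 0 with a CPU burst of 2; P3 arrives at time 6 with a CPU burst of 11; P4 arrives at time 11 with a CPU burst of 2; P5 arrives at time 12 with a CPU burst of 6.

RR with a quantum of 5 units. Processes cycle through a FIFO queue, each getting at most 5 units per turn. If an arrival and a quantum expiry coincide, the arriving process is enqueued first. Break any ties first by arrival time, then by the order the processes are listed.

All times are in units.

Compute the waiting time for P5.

7

Gantt: | P1 0-3 | P2 3-5 | idle 5-6 | P3 6-11 | P4 11-13 | P3 13-18 | P5 18-23 | P3 23-24 | P5 24-25 |
Completion: P1=3  P2=5  P3=24  P4=13  P5=25
Turnaround (C−A): P1=3  P2=5  P3=18  P4=2  P5=13
Waiting(P5) = turnaround − burst = 13 − 6 = 7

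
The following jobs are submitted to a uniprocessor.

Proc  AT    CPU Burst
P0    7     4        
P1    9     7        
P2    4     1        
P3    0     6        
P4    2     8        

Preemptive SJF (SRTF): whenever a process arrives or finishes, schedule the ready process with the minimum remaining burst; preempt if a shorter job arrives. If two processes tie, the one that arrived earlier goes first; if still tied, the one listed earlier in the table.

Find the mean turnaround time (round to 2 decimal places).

Timeline: | P3 0-4 | P2 4-5 | P3 5-7 | P0 7-11 | P1 11-18 | P4 18-26 |
Completion: P0=11  P1=18  P2=5  P3=7  P4=26
Turnaround times: P0=4, P1=9, P2=1, P3=7, P4=24
Average turnaround = (4+9+1+7+24) / 5 = 45/5 = 9.00

9.00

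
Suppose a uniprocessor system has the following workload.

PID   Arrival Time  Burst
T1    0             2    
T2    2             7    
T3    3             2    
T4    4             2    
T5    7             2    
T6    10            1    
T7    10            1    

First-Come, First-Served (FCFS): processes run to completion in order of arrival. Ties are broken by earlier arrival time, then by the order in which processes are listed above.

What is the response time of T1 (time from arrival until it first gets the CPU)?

Schedule: | T1 0-2 | T2 2-9 | T3 9-11 | T4 11-13 | T5 13-15 | T6 15-16 | T7 16-17 |
Completion: T1=2  T2=9  T3=11  T4=13  T5=15  T6=16  T7=17
Response(T1) = first start − arrival = 0 − 0 = 0

0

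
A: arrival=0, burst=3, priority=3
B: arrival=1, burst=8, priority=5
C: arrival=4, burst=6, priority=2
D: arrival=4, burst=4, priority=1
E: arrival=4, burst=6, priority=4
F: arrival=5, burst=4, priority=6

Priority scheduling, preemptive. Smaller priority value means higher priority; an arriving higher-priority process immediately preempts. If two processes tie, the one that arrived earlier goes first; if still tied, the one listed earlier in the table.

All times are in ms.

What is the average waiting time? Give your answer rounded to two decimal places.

9.00

Gantt: | A 0-3 | B 3-4 | D 4-8 | C 8-14 | E 14-20 | B 20-27 | F 27-31 |
Completion: A=3  B=27  C=14  D=8  E=20  F=31
Turnaround (C−A): A=3  B=26  C=10  D=4  E=16  F=26
Waiting times: A=0, B=18, C=4, D=0, E=10, F=22
Average waiting = (0+18+4+0+10+22) / 6 = 54/6 = 9.00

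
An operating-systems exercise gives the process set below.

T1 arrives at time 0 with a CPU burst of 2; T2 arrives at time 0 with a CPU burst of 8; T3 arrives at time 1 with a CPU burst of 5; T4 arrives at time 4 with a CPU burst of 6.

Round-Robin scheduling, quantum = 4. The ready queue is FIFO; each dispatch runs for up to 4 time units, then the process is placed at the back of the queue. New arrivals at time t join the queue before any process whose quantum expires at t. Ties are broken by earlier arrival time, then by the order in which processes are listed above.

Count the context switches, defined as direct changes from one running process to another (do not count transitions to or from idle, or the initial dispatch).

Schedule: | T1 0-2 | T2 2-6 | T3 6-10 | T4 10-14 | T2 14-18 | T3 18-19 | T4 19-21 |
Completion: T1=2  T2=18  T3=19  T4=21
Turnaround (C−A): T1=2  T2=18  T3=18  T4=17

6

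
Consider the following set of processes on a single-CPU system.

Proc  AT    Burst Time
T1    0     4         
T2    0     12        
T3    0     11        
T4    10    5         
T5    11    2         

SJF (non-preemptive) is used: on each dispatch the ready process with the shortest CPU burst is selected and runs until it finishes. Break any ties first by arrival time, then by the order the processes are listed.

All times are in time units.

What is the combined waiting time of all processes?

Schedule: | T1 0-4 | T3 4-15 | T5 15-17 | T4 17-22 | T2 22-34 |
Completion: T1=4  T2=34  T3=15  T4=22  T5=17
Turnaround (C−A): T1=4  T2=34  T3=15  T4=12  T5=6
Waiting = turnaround − burst: T1=0, T2=22, T3=4, T4=7, T5=4
Total waiting = 0 + 22 + 4 + 7 + 4 = 37

37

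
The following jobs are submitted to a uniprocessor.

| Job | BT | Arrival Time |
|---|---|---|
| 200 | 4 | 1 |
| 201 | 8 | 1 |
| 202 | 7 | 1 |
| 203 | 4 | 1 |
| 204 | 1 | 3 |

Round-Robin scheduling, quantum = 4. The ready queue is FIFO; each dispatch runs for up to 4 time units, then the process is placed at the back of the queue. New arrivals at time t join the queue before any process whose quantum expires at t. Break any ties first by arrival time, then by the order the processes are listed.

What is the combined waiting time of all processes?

Gantt: | idle 0-1 | 200 1-5 | 201 5-9 | 202 9-13 | 203 13-17 | 204 17-18 | 201 18-22 | 202 22-25 |
Completion: 200=5  201=22  202=25  203=17  204=18
Waiting = turnaround − burst: 200=0, 201=13, 202=17, 203=12, 204=14
Total waiting = 0 + 13 + 17 + 12 + 14 = 56

56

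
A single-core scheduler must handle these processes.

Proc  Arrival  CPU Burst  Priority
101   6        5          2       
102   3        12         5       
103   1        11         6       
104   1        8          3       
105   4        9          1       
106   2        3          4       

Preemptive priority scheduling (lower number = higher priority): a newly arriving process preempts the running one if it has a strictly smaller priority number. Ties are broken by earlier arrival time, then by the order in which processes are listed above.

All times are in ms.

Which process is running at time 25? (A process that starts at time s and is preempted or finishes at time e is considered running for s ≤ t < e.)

106

Timeline: | idle 0-1 | 104 1-4 | 105 4-13 | 101 13-18 | 104 18-23 | 106 23-26 | 102 26-38 | 103 38-49 |
Completion: 101=18  102=38  103=49  104=23  105=13  106=26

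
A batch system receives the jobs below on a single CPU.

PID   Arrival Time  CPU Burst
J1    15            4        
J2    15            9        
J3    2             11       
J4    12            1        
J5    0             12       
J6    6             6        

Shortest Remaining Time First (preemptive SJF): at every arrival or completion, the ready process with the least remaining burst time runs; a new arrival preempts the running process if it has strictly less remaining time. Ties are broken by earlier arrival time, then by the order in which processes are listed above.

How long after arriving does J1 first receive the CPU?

4

Gantt: | J5 0-12 | J4 12-13 | J6 13-19 | J1 19-23 | J2 23-32 | J3 32-43 |
Completion: J1=23  J2=32  J3=43  J4=13  J5=12  J6=19
Turnaround (C−A): J1=8  J2=17  J3=41  J4=1  J5=12  J6=13
Response(J1) = first start − arrival = 19 − 15 = 4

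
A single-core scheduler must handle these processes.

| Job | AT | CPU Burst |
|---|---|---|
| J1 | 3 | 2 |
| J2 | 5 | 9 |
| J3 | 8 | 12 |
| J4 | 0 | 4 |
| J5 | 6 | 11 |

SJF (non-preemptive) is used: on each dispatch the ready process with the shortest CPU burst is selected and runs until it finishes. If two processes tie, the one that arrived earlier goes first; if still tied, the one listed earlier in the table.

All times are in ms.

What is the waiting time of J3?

Gantt: | J4 0-4 | J1 4-6 | J2 6-15 | J5 15-26 | J3 26-38 |
Completion: J1=6  J2=15  J3=38  J4=4  J5=26
Waiting(J3) = turnaround − burst = 30 − 12 = 18

18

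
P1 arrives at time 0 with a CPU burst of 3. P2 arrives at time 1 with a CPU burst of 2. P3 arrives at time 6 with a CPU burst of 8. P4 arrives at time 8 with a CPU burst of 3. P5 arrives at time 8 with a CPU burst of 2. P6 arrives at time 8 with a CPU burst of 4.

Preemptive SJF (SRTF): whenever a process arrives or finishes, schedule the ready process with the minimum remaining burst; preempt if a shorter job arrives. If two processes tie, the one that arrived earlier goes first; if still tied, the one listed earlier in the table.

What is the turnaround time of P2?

Schedule: | P1 0-3 | P2 3-5 | idle 5-6 | P3 6-8 | P5 8-10 | P4 10-13 | P6 13-17 | P3 17-23 |
Completion: P1=3  P2=5  P3=23  P4=13  P5=10  P6=17
Turnaround(P2) = completion − arrival = 5 − 1 = 4

4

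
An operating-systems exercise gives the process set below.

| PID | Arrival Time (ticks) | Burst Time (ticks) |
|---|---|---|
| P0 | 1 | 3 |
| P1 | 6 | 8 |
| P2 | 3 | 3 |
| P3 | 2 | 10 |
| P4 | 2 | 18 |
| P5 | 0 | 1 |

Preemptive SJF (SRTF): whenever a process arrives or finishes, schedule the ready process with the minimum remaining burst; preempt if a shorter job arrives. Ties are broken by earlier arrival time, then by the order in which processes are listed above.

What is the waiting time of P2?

Schedule: | P5 0-1 | P0 1-4 | P2 4-7 | P1 7-15 | P3 15-25 | P4 25-43 |
Completion: P0=4  P1=15  P2=7  P3=25  P4=43  P5=1
Turnaround (C−A): P0=3  P1=9  P2=4  P3=23  P4=41  P5=1
Waiting(P2) = turnaround − burst = 4 − 3 = 1

1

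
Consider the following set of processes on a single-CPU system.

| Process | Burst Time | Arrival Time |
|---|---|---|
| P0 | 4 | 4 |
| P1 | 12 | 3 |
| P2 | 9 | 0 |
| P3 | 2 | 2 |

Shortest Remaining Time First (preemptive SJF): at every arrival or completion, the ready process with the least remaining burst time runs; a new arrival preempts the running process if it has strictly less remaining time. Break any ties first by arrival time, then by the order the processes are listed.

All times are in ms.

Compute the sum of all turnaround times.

Gantt: | P2 0-2 | P3 2-4 | P0 4-8 | P2 8-15 | P1 15-27 |
Completion: P0=8  P1=27  P2=15  P3=4
Turnaround = completion − arrival: P0=4, P1=24, P2=15, P3=2
Total turnaround = 4 + 24 + 15 + 2 = 45

45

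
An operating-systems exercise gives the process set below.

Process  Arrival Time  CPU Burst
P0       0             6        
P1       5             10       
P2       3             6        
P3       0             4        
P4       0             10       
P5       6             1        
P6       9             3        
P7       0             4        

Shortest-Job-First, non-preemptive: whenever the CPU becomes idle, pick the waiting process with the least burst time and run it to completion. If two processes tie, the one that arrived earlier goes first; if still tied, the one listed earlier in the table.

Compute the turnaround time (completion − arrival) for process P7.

Gantt: | P3 0-4 | P7 4-8 | P5 8-9 | P6 9-12 | P0 12-18 | P2 18-24 | P4 24-34 | P1 34-44 |
Completion: P0=18  P1=44  P2=24  P3=4  P4=34  P5=9  P6=12  P7=8
Turnaround(P7) = completion − arrival = 8 − 0 = 8

8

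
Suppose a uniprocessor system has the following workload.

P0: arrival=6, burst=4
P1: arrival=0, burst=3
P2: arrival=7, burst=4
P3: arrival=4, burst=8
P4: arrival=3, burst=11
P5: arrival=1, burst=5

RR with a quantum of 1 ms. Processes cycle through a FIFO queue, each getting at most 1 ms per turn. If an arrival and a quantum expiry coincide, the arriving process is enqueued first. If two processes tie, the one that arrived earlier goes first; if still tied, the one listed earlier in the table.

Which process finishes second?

P5

Gantt: | P1 0-1 | P5 1-2 | P1 2-3 | P5 3-4 | P4 4-5 | P1 5-6 | P3 6-7 | P5 7-8 | P4 8-9 | P0 9-10 | P2 10-11 | P3 11-12 | P5 12-13 | P4 13-14 | P0 14-15 | P2 15-16 | P3 16-17 | P5 17-18 | P4 18-19 | P0 19-20 | P2 20-21 | P3 21-22 | P4 22-23 | P0 23-24 | P2 24-25 | P3 25-26 | P4 26-27 | P3 27-28 | P4 28-29 | P3 29-30 | P4 30-31 | P3 31-32 | P4 32-35 |
Completion: P0=24  P1=6  P2=25  P3=32  P4=35  P5=18
Turnaround (C−A): P0=18  P1=6  P2=18  P3=28  P4=32  P5=17
Finish order: P1 → P5 → P0 → P2 → P3 → P4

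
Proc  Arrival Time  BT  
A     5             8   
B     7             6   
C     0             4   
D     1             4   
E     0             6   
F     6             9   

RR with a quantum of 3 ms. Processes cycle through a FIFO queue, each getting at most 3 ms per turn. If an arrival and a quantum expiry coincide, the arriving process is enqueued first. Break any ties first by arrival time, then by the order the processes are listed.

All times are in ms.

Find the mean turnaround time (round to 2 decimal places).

Schedule: | C 0-3 | E 3-6 | D 6-9 | C 9-10 | A 10-13 | F 13-16 | E 16-19 | B 19-22 | D 22-23 | A 23-26 | F 26-29 | B 29-32 | A 32-34 | F 34-37 |
Completion: A=34  B=32  C=10  D=23  E=19  F=37
Turnaround (C−A): A=29  B=25  C=10  D=22  E=19  F=31
Turnaround times: A=29, B=25, C=10, D=22, E=19, F=31
Average turnaround = (29+25+10+22+19+31) / 6 = 136/6 = 22.67

22.67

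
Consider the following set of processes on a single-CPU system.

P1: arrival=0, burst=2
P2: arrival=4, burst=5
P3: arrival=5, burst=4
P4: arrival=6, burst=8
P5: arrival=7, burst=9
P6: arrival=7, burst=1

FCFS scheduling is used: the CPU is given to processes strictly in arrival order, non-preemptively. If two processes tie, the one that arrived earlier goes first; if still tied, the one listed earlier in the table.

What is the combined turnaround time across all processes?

77

Schedule: | P1 0-2 | idle 2-4 | P2 4-9 | P3 9-13 | P4 13-21 | P5 21-30 | P6 30-31 |
Completion: P1=2  P2=9  P3=13  P4=21  P5=30  P6=31
Turnaround (C−A): P1=2  P2=5  P3=8  P4=15  P5=23  P6=24
Turnaround = completion − arrival: P1=2, P2=5, P3=8, P4=15, P5=23, P6=24
Total turnaround = 2 + 5 + 8 + 15 + 23 + 24 = 77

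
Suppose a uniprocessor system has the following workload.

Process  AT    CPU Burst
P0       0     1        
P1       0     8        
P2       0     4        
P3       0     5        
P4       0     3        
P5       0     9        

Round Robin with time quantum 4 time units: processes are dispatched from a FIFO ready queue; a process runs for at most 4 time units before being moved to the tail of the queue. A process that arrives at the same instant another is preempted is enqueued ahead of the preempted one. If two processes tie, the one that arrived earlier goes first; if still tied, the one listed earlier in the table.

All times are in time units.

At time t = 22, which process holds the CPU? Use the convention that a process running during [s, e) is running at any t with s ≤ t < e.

P1

Timeline: | P0 0-1 | P1 1-5 | P2 5-9 | P3 9-13 | P4 13-16 | P5 16-20 | P1 20-24 | P3 24-25 | P5 25-30 |
Completion: P0=1  P1=24  P2=9  P3=25  P4=16  P5=30
Turnaround (C−A): P0=1  P1=24  P2=9  P3=25  P4=16  P5=30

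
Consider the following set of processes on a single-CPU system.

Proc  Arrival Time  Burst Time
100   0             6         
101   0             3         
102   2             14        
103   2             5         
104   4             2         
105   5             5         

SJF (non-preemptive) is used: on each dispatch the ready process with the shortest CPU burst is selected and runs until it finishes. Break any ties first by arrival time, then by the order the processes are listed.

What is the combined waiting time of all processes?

Gantt: | 101 0-3 | 103 3-8 | 104 8-10 | 105 10-15 | 100 15-21 | 102 21-35 |
Completion: 100=21  101=3  102=35  103=8  104=10  105=15
Turnaround (C−A): 100=21  101=3  102=33  103=6  104=6  105=10
Waiting = turnaround − burst: 100=15, 101=0, 102=19, 103=1, 104=4, 105=5
Total waiting = 15 + 0 + 19 + 1 + 4 + 5 = 44

44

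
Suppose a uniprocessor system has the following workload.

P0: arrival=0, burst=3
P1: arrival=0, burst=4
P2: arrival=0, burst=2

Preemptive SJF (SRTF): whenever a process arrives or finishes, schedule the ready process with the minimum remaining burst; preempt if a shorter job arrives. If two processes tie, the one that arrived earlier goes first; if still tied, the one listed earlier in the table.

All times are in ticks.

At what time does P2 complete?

Timeline: | P2 0-2 | P0 2-5 | P1 5-9 |
Completion: P0=5  P1=9  P2=2

2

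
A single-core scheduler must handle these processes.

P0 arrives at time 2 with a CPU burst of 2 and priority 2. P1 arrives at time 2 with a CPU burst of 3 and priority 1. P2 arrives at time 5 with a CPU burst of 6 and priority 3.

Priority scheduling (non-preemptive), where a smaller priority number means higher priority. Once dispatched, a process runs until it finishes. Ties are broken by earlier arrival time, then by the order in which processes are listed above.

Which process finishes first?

P1

Timeline: | idle 0-2 | P1 2-5 | P0 5-7 | P2 7-13 |
Completion: P0=7  P1=5  P2=13
Turnaround (C−A): P0=5  P1=3  P2=8
Finish order: P1 → P0 → P2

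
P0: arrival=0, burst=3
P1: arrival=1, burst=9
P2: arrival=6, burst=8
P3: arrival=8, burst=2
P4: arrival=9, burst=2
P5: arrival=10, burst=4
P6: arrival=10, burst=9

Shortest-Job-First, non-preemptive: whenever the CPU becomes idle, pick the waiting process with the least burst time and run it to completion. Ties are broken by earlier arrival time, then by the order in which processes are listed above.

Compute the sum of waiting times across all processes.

Schedule: | P0 0-3 | P1 3-12 | P3 12-14 | P4 14-16 | P5 16-20 | P2 20-28 | P6 28-37 |
Completion: P0=3  P1=12  P2=28  P3=14  P4=16  P5=20  P6=37
Waiting = turnaround − burst: P0=0, P1=2, P2=14, P3=4, P4=5, P5=6, P6=18
Total waiting = 0 + 2 + 14 + 4 + 5 + 6 + 18 = 49

49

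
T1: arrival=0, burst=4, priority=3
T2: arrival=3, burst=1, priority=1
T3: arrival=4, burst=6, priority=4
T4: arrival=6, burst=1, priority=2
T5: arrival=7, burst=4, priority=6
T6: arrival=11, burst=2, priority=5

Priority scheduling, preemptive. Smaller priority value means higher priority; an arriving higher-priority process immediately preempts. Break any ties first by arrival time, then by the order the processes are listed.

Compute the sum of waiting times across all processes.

11

Timeline: | T1 0-3 | T2 3-4 | T1 4-5 | T3 5-6 | T4 6-7 | T3 7-12 | T6 12-14 | T5 14-18 |
Completion: T1=5  T2=4  T3=12  T4=7  T5=18  T6=14
Turnaround (C−A): T1=5  T2=1  T3=8  T4=1  T5=11  T6=3
Waiting = turnaround − burst: T1=1, T2=0, T3=2, T4=0, T5=7, T6=1
Total waiting = 1 + 0 + 2 + 0 + 7 + 1 = 11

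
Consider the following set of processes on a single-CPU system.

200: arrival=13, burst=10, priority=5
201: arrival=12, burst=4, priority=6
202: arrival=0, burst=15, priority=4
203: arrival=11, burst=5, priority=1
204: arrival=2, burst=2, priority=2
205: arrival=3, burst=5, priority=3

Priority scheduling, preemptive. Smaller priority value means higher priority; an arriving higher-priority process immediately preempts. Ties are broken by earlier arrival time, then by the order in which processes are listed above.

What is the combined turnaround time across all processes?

Schedule: | 202 0-2 | 204 2-4 | 205 4-9 | 202 9-11 | 203 11-16 | 202 16-27 | 200 27-37 | 201 37-41 |
Completion: 200=37  201=41  202=27  203=16  204=4  205=9
Turnaround = completion − arrival: 200=24, 201=29, 202=27, 203=5, 204=2, 205=6
Total turnaround = 24 + 29 + 27 + 5 + 2 + 6 = 93

93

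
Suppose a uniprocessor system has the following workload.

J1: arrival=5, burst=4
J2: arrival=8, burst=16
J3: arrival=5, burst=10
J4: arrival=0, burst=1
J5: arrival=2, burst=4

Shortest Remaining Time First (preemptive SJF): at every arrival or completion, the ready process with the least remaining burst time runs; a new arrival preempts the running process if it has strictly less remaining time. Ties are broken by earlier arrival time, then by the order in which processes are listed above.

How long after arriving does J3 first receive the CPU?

Schedule: | J4 0-1 | idle 1-2 | J5 2-6 | J1 6-10 | J3 10-20 | J2 20-36 |
Completion: J1=10  J2=36  J3=20  J4=1  J5=6
Turnaround (C−A): J1=5  J2=28  J3=15  J4=1  J5=4
Response(J3) = first start − arrival = 10 − 5 = 5

5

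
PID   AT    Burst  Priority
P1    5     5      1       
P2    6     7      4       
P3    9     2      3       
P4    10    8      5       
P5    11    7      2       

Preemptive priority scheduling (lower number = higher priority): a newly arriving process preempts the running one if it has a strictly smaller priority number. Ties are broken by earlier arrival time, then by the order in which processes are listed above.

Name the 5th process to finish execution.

P4

Timeline: | idle 0-5 | P1 5-10 | P3 10-11 | P5 11-18 | P3 18-19 | P2 19-26 | P4 26-34 |
Completion: P1=10  P2=26  P3=19  P4=34  P5=18
Finish order: P1 → P5 → P3 → P2 → P4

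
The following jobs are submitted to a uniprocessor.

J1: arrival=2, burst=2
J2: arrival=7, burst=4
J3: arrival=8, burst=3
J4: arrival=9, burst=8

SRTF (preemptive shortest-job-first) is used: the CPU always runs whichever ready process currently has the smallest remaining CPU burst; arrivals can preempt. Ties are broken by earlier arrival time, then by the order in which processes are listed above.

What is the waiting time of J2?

0

Schedule: | idle 0-2 | J1 2-4 | idle 4-7 | J2 7-11 | J3 11-14 | J4 14-22 |
Completion: J1=4  J2=11  J3=14  J4=22
Turnaround (C−A): J1=2  J2=4  J3=6  J4=13
Waiting(J2) = turnaround − burst = 4 − 4 = 0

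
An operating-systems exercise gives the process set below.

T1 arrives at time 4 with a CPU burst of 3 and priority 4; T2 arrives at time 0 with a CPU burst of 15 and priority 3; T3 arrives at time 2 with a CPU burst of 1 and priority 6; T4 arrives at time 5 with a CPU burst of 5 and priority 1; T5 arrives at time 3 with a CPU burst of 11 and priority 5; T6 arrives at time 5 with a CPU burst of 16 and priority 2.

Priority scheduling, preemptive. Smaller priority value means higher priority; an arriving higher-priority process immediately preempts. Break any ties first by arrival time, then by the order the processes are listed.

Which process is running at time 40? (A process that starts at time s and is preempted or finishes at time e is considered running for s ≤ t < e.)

T5

Gantt: | T2 0-5 | T4 5-10 | T6 10-26 | T2 26-36 | T1 36-39 | T5 39-50 | T3 50-51 |
Completion: T1=39  T2=36  T3=51  T4=10  T5=50  T6=26
Turnaround (C−A): T1=35  T2=36  T3=49  T4=5  T5=47  T6=21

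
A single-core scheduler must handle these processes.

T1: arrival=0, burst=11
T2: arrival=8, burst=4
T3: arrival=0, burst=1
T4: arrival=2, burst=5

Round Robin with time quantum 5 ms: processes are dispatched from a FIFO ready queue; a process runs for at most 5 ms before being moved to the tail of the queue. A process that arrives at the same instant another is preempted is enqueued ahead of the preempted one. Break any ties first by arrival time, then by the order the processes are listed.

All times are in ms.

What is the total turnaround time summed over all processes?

Gantt: | T1 0-5 | T3 5-6 | T4 6-11 | T1 11-16 | T2 16-20 | T1 20-21 |
Completion: T1=21  T2=20  T3=6  T4=11
Turnaround = completion − arrival: T1=21, T2=12, T3=6, T4=9
Total turnaround = 21 + 12 + 6 + 9 = 48

48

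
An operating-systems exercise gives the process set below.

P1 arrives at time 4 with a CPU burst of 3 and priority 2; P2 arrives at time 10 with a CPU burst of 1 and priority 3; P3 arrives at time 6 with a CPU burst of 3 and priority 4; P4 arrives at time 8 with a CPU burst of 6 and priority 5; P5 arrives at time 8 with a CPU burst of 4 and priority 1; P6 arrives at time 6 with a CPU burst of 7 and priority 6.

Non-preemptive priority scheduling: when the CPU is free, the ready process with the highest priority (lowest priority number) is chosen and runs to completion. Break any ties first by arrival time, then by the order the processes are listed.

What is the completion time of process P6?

28

Schedule: | idle 0-4 | P1 4-7 | P3 7-10 | P5 10-14 | P2 14-15 | P4 15-21 | P6 21-28 |
Completion: P1=7  P2=15  P3=10  P4=21  P5=14  P6=28
Turnaround (C−A): P1=3  P2=5  P3=4  P4=13  P5=6  P6=22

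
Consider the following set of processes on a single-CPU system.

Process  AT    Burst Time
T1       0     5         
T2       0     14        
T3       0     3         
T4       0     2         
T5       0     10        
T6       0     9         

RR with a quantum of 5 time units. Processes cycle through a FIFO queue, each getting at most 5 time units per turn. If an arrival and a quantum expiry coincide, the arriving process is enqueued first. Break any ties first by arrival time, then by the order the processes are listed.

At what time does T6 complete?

39

Schedule: | T1 0-5 | T2 5-10 | T3 10-13 | T4 13-15 | T5 15-20 | T6 20-25 | T2 25-30 | T5 30-35 | T6 35-39 | T2 39-43 |
Completion: T1=5  T2=43  T3=13  T4=15  T5=35  T6=39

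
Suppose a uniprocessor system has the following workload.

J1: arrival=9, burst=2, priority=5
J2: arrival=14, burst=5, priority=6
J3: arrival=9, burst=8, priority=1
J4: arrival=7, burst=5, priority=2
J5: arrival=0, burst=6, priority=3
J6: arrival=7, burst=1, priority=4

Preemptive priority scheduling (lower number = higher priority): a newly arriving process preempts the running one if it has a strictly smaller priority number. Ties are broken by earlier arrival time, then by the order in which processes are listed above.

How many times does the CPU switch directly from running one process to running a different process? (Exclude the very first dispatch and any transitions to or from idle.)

Gantt: | J5 0-6 | idle 6-7 | J4 7-9 | J3 9-17 | J4 17-20 | J6 20-21 | J1 21-23 | J2 23-28 |
Completion: J1=23  J2=28  J3=17  J4=20  J5=6  J6=21
Turnaround (C−A): J1=14  J2=14  J3=8  J4=13  J5=6  J6=14

5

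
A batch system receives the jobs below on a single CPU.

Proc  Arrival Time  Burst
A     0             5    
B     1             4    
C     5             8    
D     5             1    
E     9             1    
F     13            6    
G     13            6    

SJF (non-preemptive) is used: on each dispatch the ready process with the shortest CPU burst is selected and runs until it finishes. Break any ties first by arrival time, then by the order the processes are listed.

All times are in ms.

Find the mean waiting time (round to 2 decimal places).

4.29

Gantt: | A 0-5 | D 5-6 | B 6-10 | E 10-11 | C 11-19 | F 19-25 | G 25-31 |
Completion: A=5  B=10  C=19  D=6  E=11  F=25  G=31
Waiting times: A=0, B=5, C=6, D=0, E=1, F=6, G=12
Average waiting = (0+5+6+0+1+6+12) / 7 = 30/7 = 4.29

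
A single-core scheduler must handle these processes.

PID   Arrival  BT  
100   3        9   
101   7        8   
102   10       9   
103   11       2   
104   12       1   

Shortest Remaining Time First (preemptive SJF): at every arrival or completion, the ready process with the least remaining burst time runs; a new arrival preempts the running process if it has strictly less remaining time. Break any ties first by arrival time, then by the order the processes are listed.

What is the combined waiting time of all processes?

23

Timeline: | idle 0-3 | 100 3-12 | 104 12-13 | 103 13-15 | 101 15-23 | 102 23-32 |
Completion: 100=12  101=23  102=32  103=15  104=13
Waiting = turnaround − burst: 100=0, 101=8, 102=13, 103=2, 104=0
Total waiting = 0 + 8 + 13 + 2 + 0 = 23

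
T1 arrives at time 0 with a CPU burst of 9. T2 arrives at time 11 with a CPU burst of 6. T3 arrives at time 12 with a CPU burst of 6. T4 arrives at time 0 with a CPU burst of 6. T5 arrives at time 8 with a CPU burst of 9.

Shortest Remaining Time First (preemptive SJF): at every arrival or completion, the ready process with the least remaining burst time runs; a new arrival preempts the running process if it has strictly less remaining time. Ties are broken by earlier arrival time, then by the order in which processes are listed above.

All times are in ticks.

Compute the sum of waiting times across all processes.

38

Schedule: | T4 0-6 | T1 6-15 | T2 15-21 | T3 21-27 | T5 27-36 |
Completion: T1=15  T2=21  T3=27  T4=6  T5=36
Waiting = turnaround − burst: T1=6, T2=4, T3=9, T4=0, T5=19
Total waiting = 6 + 4 + 9 + 0 + 19 = 38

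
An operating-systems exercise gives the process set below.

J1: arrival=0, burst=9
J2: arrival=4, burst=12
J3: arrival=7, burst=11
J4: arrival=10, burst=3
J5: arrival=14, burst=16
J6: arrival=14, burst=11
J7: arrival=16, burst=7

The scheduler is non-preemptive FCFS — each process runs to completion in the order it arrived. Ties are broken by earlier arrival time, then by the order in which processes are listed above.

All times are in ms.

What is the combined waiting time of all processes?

145

Schedule: | J1 0-9 | J2 9-21 | J3 21-32 | J4 32-35 | J5 35-51 | J6 51-62 | J7 62-69 |
Completion: J1=9  J2=21  J3=32  J4=35  J5=51  J6=62  J7=69
Turnaround (C−A): J1=9  J2=17  J3=25  J4=25  J5=37  J6=48  J7=53
Waiting = turnaround − burst: J1=0, J2=5, J3=14, J4=22, J5=21, J6=37, J7=46
Total waiting = 0 + 5 + 14 + 22 + 21 + 37 + 46 = 145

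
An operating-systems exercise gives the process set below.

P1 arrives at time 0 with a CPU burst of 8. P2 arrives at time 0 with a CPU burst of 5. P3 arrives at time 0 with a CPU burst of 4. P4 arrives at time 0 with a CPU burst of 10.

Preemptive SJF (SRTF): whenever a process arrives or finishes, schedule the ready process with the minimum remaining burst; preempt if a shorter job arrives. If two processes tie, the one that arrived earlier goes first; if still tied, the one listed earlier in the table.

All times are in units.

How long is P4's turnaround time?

Schedule: | P3 0-4 | P2 4-9 | P1 9-17 | P4 17-27 |
Completion: P1=17  P2=9  P3=4  P4=27
Turnaround (C−A): P1=17  P2=9  P3=4  P4=27
Turnaround(P4) = completion − arrival = 27 − 0 = 27

27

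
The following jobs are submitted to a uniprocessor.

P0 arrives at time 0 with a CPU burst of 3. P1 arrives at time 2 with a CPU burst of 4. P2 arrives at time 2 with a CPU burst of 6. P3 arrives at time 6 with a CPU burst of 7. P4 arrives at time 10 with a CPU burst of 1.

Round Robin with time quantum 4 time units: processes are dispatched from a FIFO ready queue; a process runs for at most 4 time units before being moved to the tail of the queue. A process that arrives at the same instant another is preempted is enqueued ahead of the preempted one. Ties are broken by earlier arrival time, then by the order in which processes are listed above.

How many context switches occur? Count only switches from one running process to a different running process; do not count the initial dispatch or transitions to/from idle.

Schedule: | P0 0-3 | P1 3-7 | P2 7-11 | P3 11-15 | P4 15-16 | P2 16-18 | P3 18-21 |
Completion: P0=3  P1=7  P2=18  P3=21  P4=16

6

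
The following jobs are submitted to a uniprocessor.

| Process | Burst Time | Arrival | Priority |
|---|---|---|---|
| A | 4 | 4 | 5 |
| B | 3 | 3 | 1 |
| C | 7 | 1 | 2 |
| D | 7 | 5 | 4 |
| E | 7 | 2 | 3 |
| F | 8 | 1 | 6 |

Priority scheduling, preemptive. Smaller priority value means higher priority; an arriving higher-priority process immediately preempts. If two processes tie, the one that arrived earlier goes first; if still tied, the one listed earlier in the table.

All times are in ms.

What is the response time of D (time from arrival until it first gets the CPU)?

13

Timeline: | idle 0-1 | C 1-3 | B 3-6 | C 6-11 | E 11-18 | D 18-25 | A 25-29 | F 29-37 |
Completion: A=29  B=6  C=11  D=25  E=18  F=37
Response(D) = first start − arrival = 18 − 5 = 13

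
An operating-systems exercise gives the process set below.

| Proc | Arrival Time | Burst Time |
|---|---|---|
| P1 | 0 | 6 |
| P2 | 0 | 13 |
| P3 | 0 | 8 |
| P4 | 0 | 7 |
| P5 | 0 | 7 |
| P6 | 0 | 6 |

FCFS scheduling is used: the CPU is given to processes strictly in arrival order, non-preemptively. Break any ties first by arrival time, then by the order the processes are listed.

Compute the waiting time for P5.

Schedule: | P1 0-6 | P2 6-19 | P3 19-27 | P4 27-34 | P5 34-41 | P6 41-47 |
Completion: P1=6  P2=19  P3=27  P4=34  P5=41  P6=47
Turnaround (C−A): P1=6  P2=19  P3=27  P4=34  P5=41  P6=47
Waiting(P5) = turnaround − burst = 41 − 7 = 34

34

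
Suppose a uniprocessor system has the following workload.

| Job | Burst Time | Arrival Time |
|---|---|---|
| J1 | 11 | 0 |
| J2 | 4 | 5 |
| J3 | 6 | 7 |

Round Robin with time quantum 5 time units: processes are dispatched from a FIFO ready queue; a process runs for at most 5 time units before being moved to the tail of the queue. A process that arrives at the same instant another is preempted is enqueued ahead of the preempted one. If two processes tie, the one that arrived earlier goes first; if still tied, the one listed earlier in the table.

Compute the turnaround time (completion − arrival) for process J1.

Gantt: | J1 0-5 | J2 5-9 | J1 9-14 | J3 14-19 | J1 19-20 | J3 20-21 |
Completion: J1=20  J2=9  J3=21
Turnaround (C−A): J1=20  J2=4  J3=14
Turnaround(J1) = completion − arrival = 20 − 0 = 20

20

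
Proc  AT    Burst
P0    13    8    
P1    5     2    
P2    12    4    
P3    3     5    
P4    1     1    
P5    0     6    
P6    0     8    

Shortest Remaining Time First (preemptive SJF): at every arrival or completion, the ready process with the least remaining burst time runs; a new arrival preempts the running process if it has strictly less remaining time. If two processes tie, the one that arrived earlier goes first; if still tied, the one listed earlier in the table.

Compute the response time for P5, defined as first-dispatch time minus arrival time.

Schedule: | P5 0-1 | P4 1-2 | P5 2-7 | P1 7-9 | P3 9-14 | P2 14-18 | P6 18-26 | P0 26-34 |
Completion: P0=34  P1=9  P2=18  P3=14  P4=2  P5=7  P6=26
Turnaround (C−A): P0=21  P1=4  P2=6  P3=11  P4=1  P5=7  P6=26
Response(P5) = first start − arrival = 0 − 0 = 0

0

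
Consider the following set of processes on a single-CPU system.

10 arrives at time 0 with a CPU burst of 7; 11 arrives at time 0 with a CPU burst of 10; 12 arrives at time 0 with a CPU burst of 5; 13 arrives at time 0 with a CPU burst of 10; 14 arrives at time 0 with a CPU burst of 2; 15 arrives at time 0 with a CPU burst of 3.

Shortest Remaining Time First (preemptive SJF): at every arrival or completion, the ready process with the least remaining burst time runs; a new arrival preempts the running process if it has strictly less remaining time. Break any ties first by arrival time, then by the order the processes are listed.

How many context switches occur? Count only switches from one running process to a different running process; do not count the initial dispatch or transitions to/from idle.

5

Schedule: | 14 0-2 | 15 2-5 | 12 5-10 | 10 10-17 | 11 17-27 | 13 27-37 |
Completion: 10=17  11=27  12=10  13=37  14=2  15=5
Turnaround (C−A): 10=17  11=27  12=10  13=37  14=2  15=5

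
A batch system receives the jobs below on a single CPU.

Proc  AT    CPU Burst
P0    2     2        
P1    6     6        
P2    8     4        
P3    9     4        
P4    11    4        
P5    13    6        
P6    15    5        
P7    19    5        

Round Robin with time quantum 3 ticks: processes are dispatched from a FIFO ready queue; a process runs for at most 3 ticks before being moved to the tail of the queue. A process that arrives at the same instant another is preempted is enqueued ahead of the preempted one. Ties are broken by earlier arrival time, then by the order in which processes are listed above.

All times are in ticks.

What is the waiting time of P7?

16

Schedule: | idle 0-2 | P0 2-4 | idle 4-6 | P1 6-9 | P2 9-12 | P3 12-15 | P1 15-18 | P4 18-21 | P2 21-22 | P5 22-25 | P6 25-28 | P3 28-29 | P7 29-32 | P4 32-33 | P5 33-36 | P6 36-38 | P7 38-40 |
Completion: P0=4  P1=18  P2=22  P3=29  P4=33  P5=36  P6=38  P7=40
Turnaround (C−A): P0=2  P1=12  P2=14  P3=20  P4=22  P5=23  P6=23  P7=21
Waiting(P7) = turnaround − burst = 21 − 5 = 16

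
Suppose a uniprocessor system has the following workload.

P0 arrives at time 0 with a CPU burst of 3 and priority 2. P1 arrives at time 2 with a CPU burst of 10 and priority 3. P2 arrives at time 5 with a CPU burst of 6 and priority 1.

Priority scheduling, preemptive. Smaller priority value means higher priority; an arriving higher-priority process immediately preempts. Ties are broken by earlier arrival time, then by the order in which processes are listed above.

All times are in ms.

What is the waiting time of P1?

Timeline: | P0 0-3 | P1 3-5 | P2 5-11 | P1 11-19 |
Completion: P0=3  P1=19  P2=11
Turnaround (C−A): P0=3  P1=17  P2=6
Waiting(P1) = turnaround − burst = 17 − 10 = 7

7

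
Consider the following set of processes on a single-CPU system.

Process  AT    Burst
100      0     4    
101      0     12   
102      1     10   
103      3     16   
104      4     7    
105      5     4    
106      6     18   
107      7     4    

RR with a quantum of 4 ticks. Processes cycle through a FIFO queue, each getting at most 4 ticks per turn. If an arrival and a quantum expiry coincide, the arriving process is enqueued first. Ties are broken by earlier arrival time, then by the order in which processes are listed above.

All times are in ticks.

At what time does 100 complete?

4

Gantt: | 100 0-4 | 101 4-8 | 102 8-12 | 103 12-16 | 104 16-20 | 105 20-24 | 106 24-28 | 107 28-32 | 101 32-36 | 102 36-40 | 103 40-44 | 104 44-47 | 106 47-51 | 101 51-55 | 102 55-57 | 103 57-61 | 106 61-65 | 103 65-69 | 106 69-75 |
Completion: 100=4  101=55  102=57  103=69  104=47  105=24  106=75  107=32
Turnaround (C−A): 100=4  101=55  102=56  103=66  104=43  105=19  106=69  107=25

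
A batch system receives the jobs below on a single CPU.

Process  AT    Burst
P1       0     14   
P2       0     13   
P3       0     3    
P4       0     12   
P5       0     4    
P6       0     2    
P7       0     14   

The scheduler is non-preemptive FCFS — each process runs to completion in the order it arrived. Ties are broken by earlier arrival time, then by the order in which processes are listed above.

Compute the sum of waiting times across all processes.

Gantt: | P1 0-14 | P2 14-27 | P3 27-30 | P4 30-42 | P5 42-46 | P6 46-48 | P7 48-62 |
Completion: P1=14  P2=27  P3=30  P4=42  P5=46  P6=48  P7=62
Waiting = turnaround − burst: P1=0, P2=14, P3=27, P4=30, P5=42, P6=46, P7=48
Total waiting = 0 + 14 + 27 + 30 + 42 + 46 + 48 = 207

207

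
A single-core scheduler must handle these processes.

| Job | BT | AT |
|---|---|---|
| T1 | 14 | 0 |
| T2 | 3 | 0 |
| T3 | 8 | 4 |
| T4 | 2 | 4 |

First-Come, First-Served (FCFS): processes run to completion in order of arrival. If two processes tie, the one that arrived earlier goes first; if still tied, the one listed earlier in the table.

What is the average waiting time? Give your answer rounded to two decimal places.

12.00

Gantt: | T1 0-14 | T2 14-17 | T3 17-25 | T4 25-27 |
Completion: T1=14  T2=17  T3=25  T4=27
Waiting times: T1=0, T2=14, T3=13, T4=21
Average waiting = (0+14+13+21) / 4 = 48/4 = 12.00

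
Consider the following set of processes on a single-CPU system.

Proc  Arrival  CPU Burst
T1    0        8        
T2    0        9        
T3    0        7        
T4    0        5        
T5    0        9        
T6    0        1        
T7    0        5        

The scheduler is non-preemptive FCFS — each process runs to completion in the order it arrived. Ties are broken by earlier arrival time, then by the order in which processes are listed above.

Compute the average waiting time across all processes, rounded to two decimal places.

22.14

Timeline: | T1 0-8 | T2 8-17 | T3 17-24 | T4 24-29 | T5 29-38 | T6 38-39 | T7 39-44 |
Completion: T1=8  T2=17  T3=24  T4=29  T5=38  T6=39  T7=44
Turnaround (C−A): T1=8  T2=17  T3=24  T4=29  T5=38  T6=39  T7=44
Waiting times: T1=0, T2=8, T3=17, T4=24, T5=29, T6=38, T7=39
Average waiting = (0+8+17+24+29+38+39) / 7 = 155/7 = 22.14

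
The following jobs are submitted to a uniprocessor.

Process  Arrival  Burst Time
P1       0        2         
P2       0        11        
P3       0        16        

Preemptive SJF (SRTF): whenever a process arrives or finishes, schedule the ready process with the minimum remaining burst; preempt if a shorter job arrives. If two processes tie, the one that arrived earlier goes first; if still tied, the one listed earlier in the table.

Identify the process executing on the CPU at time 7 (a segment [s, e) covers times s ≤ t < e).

Timeline: | P1 0-2 | P2 2-13 | P3 13-29 |
Completion: P1=2  P2=13  P3=29
Turnaround (C−A): P1=2  P2=13  P3=29

P2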